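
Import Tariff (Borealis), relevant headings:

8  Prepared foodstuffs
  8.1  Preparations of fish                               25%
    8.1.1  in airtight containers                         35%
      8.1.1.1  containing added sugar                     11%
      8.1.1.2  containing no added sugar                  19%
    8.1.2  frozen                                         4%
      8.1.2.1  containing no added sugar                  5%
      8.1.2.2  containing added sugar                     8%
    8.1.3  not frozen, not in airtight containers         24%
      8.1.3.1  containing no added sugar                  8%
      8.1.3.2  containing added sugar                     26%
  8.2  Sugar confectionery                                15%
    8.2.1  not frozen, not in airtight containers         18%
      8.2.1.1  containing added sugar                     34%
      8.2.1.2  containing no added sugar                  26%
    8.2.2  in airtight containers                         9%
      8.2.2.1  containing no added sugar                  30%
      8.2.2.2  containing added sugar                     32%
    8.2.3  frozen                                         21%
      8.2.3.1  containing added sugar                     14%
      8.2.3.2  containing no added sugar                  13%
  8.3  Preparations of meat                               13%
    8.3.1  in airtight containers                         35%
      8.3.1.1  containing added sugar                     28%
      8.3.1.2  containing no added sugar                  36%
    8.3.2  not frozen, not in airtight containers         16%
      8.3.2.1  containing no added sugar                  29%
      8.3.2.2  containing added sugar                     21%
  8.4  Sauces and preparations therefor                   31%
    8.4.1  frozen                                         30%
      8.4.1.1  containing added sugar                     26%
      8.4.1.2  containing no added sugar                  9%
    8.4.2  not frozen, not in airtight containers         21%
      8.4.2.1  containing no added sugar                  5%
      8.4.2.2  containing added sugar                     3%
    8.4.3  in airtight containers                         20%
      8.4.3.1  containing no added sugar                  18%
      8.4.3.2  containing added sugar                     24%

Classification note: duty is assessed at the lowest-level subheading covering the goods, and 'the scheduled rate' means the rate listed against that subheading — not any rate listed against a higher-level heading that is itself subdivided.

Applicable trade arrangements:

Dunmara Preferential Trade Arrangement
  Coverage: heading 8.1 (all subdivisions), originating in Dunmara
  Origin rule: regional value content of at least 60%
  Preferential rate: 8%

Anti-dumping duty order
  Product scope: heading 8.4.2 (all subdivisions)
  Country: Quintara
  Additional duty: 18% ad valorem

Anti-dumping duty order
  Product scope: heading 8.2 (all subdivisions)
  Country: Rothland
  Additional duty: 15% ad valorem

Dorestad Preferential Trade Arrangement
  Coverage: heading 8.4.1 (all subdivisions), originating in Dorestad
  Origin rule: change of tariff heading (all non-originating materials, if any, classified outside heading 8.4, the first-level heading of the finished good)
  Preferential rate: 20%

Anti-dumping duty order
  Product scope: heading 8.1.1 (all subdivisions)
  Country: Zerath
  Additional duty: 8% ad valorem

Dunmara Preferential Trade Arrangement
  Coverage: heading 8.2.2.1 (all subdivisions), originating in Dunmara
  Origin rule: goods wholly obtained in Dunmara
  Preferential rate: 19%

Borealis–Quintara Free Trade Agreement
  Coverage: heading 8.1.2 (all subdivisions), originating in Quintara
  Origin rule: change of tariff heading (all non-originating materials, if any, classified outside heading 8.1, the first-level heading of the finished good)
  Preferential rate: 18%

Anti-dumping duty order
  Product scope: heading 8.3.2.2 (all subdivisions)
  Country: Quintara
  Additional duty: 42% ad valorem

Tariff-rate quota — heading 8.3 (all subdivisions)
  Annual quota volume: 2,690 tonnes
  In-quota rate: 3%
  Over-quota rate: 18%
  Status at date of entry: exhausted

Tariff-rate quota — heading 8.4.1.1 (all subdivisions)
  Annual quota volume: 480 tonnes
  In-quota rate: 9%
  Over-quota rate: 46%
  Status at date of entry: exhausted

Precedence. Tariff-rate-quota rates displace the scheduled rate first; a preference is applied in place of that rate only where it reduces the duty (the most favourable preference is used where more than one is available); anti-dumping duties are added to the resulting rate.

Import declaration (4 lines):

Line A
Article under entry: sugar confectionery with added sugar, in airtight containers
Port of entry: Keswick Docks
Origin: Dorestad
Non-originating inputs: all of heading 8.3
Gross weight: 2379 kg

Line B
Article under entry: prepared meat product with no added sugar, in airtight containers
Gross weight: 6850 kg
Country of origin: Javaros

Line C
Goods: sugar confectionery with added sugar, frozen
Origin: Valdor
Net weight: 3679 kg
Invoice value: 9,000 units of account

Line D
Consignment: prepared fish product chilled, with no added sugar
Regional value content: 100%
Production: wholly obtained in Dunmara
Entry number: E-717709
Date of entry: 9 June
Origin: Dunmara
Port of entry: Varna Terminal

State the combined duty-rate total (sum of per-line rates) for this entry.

Line A: sugar confectionery → 8.2; in airtight containers → 8.2.2; with added sugar → 8.2.2.2. Scheduled 32%. Dorestad agreement on 8.4.1: 8.2.2.2 not covered. → 32%.
Line B: prepared meat product → 8.3; in airtight containers → 8.3.1; with no added sugar → 8.3.1.2. Scheduled 36%. quota on 8.3 exhausted → over-quota 18%. → 18%.
Line C: sugar confectionery → 8.2; frozen → 8.2.3; with added sugar → 8.2.3.1. Scheduled 14%. No special measure applies. → 14%.
Line D: prepared fish product → 8.1; chilled → 8.1.3; with no added sugar → 8.1.3.1. Scheduled 8%. Dunmara agreement on 8.1: RVC ≥ 60% → 8% available; Dunmara agreement on 8.2.2.1: 8.1.3.1 not covered; preference 8% not lower than 8% → no reduction. → 8%.
Sum: 32% + 18% + 14% + 8% = 72%.

72%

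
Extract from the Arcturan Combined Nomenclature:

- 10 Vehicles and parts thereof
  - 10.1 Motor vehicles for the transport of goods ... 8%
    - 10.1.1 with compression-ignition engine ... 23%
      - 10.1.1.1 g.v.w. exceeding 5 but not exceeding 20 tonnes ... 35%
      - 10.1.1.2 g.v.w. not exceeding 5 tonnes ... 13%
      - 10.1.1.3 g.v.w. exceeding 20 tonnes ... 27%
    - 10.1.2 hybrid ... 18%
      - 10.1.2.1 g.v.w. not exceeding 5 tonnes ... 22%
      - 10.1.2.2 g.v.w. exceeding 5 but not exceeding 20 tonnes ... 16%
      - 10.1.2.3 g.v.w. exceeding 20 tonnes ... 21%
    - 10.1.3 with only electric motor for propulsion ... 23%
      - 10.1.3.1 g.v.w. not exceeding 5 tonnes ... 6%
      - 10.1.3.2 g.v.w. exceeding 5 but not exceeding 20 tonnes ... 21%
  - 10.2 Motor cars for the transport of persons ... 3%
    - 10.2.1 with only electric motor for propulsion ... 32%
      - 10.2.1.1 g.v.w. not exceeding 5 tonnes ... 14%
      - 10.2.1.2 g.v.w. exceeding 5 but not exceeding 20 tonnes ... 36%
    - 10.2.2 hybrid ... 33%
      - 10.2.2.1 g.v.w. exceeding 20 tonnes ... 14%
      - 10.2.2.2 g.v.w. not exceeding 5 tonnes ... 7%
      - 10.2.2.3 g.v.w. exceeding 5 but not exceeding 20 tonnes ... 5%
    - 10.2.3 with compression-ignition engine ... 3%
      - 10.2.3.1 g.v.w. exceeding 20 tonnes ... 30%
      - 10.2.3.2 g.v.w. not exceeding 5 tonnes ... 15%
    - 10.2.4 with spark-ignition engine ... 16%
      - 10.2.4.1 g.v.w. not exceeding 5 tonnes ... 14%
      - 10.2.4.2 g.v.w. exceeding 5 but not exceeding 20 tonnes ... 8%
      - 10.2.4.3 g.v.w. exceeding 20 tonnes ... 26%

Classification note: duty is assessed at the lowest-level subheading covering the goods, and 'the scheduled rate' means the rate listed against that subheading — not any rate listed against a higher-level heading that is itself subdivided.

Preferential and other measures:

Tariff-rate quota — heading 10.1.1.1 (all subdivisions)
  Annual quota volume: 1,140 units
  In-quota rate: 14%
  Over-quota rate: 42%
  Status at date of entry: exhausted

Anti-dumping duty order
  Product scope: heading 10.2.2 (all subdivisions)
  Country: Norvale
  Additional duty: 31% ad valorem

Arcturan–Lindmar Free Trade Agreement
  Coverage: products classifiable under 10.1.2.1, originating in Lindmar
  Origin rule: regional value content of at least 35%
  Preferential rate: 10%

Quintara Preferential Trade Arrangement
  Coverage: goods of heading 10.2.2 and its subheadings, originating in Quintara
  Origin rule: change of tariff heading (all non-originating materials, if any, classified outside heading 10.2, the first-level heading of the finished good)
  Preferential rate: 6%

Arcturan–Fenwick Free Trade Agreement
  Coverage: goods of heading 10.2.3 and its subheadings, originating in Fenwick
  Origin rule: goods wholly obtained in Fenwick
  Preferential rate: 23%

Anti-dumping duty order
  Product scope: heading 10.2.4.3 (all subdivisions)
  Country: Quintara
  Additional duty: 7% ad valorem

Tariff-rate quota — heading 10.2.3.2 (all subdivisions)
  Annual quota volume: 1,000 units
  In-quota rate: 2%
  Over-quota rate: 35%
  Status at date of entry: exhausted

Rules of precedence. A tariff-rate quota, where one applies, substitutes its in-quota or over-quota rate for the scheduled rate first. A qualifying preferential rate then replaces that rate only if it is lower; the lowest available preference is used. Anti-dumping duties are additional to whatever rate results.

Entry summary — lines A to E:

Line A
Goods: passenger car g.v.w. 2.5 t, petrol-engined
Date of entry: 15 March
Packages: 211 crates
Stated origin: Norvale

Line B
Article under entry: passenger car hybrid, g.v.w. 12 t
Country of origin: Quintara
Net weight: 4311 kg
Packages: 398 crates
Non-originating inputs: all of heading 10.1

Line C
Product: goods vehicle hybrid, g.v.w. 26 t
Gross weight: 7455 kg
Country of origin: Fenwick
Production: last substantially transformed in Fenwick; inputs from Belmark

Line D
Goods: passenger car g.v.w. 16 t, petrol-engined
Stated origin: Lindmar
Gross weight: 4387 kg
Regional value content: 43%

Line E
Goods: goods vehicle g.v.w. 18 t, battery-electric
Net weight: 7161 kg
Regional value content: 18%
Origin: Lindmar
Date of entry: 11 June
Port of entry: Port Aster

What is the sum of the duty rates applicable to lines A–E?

69%

Line A: passenger car → 10.2; petrol-engined → 10.2.4; g.v.w. 2.5 t → 10.2.4.1. Scheduled 14%. No special measure applies. → 14%.
Line B: passenger car → 10.2; hybrid → 10.2.2; g.v.w. 12 t → 10.2.2.3. Scheduled 5%. Quintara agreement on 10.2.2: CTH met → 6% available; preference 6% not lower than 5% → no reduction. → 5%.
Line C: goods vehicle → 10.1; hybrid → 10.1.2; g.v.w. 26 t → 10.1.2.3. Scheduled 21%. Fenwick agreement on 10.2.3: 10.1.2.3 not covered. → 21%.
Line D: passenger car → 10.2; petrol-engined → 10.2.4; g.v.w. 16 t → 10.2.4.2. Scheduled 8%. Lindmar agreement on 10.1.2.1: 10.2.4.2 not covered. → 8%.
Line E: goods vehicle → 10.1; battery-electric → 10.1.3; g.v.w. 18 t → 10.1.3.2. Scheduled 21%. Lindmar agreement on 10.1.2.1: 10.1.3.2 not covered. → 21%.
Sum: 14% + 5% + 21% + 8% + 21% = 69%.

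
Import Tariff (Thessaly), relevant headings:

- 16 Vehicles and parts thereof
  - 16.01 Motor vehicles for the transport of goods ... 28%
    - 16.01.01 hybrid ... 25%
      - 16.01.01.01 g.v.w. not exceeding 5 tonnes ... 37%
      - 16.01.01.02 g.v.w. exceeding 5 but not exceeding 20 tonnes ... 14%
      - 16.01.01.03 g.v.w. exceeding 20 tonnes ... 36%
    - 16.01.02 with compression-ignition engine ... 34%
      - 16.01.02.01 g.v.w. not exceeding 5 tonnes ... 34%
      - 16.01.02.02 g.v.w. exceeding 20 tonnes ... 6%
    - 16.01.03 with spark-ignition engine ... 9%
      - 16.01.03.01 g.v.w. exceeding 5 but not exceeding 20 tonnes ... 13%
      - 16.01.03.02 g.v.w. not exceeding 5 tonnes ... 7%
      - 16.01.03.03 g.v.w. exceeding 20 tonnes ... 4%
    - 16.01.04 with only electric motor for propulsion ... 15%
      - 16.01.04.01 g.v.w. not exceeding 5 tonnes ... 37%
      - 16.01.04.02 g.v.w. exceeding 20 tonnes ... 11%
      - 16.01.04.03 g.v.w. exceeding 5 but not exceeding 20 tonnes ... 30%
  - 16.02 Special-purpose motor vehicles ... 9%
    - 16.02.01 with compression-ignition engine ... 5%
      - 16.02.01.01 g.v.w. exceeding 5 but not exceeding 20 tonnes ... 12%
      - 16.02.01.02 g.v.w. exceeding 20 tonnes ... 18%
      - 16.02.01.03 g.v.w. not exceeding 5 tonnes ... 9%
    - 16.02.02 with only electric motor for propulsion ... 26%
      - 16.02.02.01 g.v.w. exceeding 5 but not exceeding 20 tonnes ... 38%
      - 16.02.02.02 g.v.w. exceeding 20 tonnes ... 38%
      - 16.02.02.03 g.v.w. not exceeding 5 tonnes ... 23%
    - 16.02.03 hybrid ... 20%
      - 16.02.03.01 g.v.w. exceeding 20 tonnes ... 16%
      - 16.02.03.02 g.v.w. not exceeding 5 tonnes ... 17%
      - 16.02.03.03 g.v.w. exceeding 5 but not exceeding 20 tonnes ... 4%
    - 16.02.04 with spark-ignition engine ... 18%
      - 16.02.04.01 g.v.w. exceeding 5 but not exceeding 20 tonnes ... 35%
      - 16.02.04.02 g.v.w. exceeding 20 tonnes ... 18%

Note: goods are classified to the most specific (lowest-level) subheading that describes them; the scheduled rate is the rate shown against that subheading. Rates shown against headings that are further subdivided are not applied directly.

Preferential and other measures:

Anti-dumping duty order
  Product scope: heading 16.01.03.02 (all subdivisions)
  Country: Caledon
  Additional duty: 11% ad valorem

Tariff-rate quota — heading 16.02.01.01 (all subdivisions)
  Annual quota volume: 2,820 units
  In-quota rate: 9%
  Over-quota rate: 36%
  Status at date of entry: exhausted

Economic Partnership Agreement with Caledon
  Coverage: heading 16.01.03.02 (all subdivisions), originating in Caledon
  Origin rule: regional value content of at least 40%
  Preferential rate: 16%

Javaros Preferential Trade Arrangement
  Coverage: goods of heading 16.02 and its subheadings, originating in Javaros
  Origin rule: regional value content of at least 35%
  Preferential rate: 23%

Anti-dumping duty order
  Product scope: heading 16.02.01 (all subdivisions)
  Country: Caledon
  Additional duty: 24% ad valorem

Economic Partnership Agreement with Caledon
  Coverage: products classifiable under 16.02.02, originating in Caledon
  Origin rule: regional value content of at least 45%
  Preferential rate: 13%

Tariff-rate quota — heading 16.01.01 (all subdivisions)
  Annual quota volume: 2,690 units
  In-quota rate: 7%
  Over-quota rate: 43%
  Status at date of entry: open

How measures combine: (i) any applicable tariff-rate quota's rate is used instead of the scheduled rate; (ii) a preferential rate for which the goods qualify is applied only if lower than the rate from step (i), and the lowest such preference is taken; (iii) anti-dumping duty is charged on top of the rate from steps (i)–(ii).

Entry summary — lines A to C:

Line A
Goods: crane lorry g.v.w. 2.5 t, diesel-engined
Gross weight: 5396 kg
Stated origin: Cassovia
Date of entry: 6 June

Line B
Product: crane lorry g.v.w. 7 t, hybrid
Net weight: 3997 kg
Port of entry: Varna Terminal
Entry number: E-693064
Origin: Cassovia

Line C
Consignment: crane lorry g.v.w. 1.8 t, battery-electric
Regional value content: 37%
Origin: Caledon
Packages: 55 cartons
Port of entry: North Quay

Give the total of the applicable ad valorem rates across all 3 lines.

Line A: crane lorry → 16.02; diesel-engined → 16.02.01; g.v.w. 2.5 t → 16.02.01.03. Scheduled 9%. No special measure applies. → 9%.
Line B: crane lorry → 16.02; hybrid → 16.02.03; g.v.w. 7 t → 16.02.03.03. Scheduled 4%. No special measure applies. → 4%.
Line C: crane lorry → 16.02; battery-electric → 16.02.02; g.v.w. 1.8 t → 16.02.02.03. Scheduled 23%. Caledon agreement on 16.01.03.02: 16.02.02.03 not covered; Caledon agreement on 16.02.02: RVC < 45%. → 23%.
Sum: 9% + 4% + 23% = 36%.

36%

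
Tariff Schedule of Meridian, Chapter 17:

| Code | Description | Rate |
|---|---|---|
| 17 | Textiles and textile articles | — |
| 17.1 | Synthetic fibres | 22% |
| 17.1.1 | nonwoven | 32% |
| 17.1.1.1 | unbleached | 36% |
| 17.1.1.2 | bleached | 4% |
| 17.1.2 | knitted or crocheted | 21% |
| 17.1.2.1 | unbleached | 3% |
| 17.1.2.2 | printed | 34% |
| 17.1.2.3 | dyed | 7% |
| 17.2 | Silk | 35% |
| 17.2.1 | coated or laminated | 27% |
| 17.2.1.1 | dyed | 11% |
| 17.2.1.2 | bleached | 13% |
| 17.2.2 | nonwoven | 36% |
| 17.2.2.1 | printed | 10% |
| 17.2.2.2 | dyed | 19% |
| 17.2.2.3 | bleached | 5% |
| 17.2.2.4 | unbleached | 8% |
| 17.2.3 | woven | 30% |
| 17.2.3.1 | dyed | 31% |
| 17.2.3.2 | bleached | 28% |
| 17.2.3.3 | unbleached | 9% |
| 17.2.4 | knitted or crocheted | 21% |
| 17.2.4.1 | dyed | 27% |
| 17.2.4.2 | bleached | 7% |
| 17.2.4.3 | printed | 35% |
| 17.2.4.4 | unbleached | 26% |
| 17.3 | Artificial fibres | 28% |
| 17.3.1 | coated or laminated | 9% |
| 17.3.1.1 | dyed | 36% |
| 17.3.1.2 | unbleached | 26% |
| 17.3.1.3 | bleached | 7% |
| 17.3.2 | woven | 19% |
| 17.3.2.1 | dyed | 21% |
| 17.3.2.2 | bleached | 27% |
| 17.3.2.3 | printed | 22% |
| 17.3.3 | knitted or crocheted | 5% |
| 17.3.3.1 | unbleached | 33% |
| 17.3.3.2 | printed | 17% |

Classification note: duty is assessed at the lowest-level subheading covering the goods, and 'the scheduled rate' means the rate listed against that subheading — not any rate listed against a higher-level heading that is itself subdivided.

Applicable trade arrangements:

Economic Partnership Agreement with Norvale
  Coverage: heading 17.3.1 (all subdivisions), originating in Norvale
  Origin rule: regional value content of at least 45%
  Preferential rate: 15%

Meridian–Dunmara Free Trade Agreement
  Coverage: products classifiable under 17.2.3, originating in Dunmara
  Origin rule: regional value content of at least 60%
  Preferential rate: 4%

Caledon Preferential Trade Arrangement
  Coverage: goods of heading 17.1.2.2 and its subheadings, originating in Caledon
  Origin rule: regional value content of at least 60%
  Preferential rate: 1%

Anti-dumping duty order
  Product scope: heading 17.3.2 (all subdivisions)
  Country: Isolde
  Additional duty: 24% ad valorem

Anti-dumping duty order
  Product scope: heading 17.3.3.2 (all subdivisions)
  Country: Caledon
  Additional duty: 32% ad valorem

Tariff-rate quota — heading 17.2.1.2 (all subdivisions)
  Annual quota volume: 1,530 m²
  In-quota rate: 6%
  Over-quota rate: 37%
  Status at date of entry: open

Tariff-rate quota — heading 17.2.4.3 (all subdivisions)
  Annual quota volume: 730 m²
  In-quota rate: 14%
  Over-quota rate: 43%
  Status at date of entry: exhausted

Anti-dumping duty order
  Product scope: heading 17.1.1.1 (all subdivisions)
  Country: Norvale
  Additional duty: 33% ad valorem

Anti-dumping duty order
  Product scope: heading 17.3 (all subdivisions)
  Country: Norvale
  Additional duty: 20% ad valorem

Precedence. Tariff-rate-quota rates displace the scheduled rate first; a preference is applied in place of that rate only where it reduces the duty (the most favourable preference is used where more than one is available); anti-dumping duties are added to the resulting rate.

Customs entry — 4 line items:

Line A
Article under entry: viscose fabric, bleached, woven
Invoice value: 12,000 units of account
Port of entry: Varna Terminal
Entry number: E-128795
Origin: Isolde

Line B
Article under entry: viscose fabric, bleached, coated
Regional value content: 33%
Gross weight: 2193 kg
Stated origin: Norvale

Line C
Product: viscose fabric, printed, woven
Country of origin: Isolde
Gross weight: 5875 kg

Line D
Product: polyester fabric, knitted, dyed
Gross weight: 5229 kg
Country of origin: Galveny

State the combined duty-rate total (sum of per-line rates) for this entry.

131%

Line A: viscose → 17.3; woven → 17.3.2; bleached → 17.3.2.2. Scheduled 27%. anti-dumping (Isolde, 17.3.2): +24%; total 27% + 24% = 51%. → 51%.
Line B: viscose → 17.3; coated → 17.3.1; bleached → 17.3.1.3. Scheduled 7%. Norvale agreement on 17.3.1: RVC < 45%; anti-dumping (Norvale, 17.3): +20%; total 7% + 20% = 27%. → 27%.
Line C: viscose → 17.3; woven → 17.3.2; printed → 17.3.2.3. Scheduled 22%. anti-dumping (Isolde, 17.3.2): +24%; total 22% + 24% = 46%. → 46%.
Line D: polyester → 17.1; knitted → 17.1.2; dyed → 17.1.2.3. Scheduled 7%. No special measure applies. → 7%.
Sum: 51% + 27% + 46% + 7% = 131%.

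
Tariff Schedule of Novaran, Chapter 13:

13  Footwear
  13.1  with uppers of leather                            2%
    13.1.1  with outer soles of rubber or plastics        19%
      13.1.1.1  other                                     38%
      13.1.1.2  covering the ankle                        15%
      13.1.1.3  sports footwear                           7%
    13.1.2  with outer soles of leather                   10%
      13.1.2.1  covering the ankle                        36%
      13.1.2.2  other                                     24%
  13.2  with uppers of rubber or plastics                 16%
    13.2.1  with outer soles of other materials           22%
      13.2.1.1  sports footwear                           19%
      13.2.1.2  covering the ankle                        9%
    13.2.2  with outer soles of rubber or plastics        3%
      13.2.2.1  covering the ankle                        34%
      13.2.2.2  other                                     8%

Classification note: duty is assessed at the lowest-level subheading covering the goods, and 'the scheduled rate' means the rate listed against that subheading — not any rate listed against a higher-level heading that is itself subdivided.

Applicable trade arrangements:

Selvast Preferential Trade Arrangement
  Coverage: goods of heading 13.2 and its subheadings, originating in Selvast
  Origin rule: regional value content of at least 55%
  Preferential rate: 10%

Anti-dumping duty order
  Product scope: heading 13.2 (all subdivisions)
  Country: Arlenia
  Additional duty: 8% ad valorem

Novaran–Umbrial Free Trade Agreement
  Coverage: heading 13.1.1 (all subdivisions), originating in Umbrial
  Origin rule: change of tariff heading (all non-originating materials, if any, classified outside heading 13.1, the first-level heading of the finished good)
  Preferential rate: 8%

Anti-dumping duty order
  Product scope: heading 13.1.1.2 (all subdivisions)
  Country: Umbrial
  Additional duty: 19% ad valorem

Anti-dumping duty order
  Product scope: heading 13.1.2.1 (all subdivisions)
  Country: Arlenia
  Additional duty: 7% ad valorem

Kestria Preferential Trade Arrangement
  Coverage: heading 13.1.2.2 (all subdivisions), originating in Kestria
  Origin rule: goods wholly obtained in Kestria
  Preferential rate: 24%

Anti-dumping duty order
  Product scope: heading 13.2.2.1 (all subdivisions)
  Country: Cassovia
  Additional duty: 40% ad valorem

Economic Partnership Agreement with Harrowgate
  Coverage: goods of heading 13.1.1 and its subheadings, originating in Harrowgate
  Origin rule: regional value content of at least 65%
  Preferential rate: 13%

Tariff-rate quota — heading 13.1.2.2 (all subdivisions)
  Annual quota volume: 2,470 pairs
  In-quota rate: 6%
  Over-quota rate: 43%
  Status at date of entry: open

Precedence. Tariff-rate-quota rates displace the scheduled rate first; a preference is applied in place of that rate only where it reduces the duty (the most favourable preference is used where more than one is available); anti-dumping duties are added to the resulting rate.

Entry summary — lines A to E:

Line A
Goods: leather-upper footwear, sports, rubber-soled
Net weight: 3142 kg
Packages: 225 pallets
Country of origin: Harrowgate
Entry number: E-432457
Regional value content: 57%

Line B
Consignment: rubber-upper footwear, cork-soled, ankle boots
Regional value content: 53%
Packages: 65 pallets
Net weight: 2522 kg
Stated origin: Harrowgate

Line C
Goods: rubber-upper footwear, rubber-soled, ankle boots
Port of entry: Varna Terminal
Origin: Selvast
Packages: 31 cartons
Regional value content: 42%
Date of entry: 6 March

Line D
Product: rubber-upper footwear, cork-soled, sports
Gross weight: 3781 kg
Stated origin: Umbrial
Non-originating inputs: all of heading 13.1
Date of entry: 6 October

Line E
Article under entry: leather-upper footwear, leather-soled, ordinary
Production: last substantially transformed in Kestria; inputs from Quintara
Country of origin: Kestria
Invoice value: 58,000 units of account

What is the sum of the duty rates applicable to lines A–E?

75%

Line A: leather-upper → 13.1; rubber-soled → 13.1.1; sports → 13.1.1.3. Scheduled 7%. Harrowgate agreement on 13.1.1: RVC < 65%. → 7%.
Line B: rubber-upper → 13.2; cork-soled → 13.2.1; ankle boots → 13.2.1.2. Scheduled 9%. Harrowgate agreement on 13.1.1: 13.2.1.2 not covered. → 9%.
Line C: rubber-upper → 13.2; rubber-soled → 13.2.2; ankle boots → 13.2.2.1. Scheduled 34%. Selvast agreement on 13.2: RVC < 55%. → 34%.
Line D: rubber-upper → 13.2; cork-soled → 13.2.1; sports → 13.2.1.1. Scheduled 19%. Umbrial agreement on 13.1.1: 13.2.1.1 not covered. → 19%.
Line E: leather-upper → 13.1; leather-soled → 13.1.2; ordinary → 13.1.2.2. Scheduled 24%. quota on 13.1.2.2 open → in-quota 6%; Kestria agreement on 13.1.2.2: not wholly obtained. → 6%.
Sum: 7% + 9% + 34% + 19% + 6% = 75%.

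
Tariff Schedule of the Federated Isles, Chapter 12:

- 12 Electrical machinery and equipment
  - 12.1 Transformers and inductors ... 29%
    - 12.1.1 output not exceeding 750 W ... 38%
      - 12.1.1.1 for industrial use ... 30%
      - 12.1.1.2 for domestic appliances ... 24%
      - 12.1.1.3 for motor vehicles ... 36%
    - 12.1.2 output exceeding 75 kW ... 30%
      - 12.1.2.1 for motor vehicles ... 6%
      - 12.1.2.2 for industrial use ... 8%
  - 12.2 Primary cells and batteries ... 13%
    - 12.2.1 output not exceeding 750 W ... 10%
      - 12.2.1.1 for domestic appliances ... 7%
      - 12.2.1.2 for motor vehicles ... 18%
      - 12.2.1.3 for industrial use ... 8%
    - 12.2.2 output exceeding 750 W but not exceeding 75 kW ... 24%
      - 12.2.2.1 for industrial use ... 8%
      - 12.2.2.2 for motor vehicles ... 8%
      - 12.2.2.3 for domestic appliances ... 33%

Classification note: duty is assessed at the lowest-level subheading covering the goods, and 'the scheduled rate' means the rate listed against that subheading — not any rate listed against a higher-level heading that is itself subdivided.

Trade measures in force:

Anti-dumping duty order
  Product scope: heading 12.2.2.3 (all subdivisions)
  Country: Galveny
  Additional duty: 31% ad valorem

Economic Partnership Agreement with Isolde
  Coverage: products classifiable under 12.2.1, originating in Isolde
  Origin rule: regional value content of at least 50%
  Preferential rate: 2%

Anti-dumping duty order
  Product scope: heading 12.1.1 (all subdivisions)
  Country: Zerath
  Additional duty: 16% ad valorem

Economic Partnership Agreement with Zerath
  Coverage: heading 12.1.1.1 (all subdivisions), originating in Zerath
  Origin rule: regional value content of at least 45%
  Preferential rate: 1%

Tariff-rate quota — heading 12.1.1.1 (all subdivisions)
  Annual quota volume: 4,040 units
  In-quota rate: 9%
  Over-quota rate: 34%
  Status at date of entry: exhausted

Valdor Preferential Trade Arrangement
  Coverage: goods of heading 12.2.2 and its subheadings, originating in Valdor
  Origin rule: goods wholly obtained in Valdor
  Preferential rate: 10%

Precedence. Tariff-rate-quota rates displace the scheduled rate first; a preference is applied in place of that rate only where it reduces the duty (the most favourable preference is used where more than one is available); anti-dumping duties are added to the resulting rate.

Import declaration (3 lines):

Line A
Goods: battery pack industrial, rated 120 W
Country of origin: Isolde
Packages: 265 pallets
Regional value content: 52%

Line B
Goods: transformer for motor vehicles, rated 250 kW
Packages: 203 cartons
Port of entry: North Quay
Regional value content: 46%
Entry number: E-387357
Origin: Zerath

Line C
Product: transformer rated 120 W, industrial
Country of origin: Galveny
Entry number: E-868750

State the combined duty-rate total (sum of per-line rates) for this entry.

42%

Line A: battery pack → 12.2; rated 120 W → 12.2.1; industrial → 12.2.1.3. Scheduled 8%. Isolde agreement on 12.2.1: RVC ≥ 50% → 2% available; preferential 2%. → 2%.
Line B: transformer → 12.1; rated 250 kW → 12.1.2; for motor vehicles → 12.1.2.1. Scheduled 6%. Zerath agreement on 12.1.1.1: 12.1.2.1 not covered. → 6%.
Line C: transformer → 12.1; rated 120 W → 12.1.1; industrial → 12.1.1.1. Scheduled 30%. quota on 12.1.1.1 exhausted → over-quota 34%. → 34%.
Sum: 2% + 6% + 34% = 42%.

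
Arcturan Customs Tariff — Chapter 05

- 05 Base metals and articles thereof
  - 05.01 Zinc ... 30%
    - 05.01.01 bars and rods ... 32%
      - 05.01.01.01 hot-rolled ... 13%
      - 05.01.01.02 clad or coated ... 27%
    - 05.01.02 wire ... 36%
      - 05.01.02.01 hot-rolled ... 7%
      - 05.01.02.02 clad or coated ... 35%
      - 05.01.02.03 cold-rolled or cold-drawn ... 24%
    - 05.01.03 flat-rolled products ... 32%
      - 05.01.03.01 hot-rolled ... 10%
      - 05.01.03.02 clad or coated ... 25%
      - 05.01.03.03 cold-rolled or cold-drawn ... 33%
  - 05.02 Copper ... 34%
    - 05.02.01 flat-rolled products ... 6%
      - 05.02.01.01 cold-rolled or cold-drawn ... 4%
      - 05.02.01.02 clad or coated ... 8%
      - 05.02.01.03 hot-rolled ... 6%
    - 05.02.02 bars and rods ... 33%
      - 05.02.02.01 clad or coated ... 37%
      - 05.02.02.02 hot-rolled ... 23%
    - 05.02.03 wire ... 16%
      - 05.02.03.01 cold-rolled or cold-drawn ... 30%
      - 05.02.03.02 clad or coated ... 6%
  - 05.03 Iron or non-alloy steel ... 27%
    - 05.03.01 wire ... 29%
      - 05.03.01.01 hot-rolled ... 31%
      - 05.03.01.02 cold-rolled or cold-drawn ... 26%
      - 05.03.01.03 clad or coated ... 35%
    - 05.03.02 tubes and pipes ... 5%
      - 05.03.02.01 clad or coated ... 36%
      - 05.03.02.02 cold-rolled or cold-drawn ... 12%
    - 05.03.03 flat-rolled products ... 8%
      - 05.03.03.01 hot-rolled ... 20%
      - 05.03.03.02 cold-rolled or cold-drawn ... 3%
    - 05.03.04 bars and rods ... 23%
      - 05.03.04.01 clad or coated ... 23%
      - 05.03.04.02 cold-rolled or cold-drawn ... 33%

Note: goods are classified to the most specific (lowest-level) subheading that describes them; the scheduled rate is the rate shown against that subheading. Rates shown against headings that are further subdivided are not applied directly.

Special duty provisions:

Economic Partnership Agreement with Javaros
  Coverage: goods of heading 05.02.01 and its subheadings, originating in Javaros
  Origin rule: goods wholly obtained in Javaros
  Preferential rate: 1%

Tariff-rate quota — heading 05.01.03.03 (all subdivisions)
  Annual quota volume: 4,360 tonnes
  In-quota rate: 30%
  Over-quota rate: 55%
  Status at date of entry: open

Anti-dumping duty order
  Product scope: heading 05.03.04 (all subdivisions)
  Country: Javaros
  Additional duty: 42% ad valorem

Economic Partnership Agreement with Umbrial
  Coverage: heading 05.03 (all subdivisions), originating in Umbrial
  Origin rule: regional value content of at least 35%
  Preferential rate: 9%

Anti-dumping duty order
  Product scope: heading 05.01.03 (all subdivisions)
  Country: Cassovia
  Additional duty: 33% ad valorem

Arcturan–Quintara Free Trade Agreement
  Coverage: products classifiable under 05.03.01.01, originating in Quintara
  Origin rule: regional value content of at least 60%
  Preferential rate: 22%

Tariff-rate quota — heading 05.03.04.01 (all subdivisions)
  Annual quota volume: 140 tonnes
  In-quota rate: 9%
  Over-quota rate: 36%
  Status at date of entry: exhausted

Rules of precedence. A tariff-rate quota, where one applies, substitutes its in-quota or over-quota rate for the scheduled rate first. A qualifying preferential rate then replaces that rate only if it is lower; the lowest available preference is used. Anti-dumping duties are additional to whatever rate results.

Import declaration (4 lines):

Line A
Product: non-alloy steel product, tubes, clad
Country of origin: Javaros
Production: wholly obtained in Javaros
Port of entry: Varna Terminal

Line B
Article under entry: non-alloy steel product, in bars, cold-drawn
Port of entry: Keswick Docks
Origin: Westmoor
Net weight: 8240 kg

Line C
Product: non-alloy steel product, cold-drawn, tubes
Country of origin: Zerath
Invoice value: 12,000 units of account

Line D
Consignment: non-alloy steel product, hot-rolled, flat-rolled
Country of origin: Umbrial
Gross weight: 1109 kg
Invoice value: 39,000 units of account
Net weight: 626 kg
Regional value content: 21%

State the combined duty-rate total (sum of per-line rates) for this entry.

101%

Line A: non-alloy steel → 05.03; tubes → 05.03.02; clad → 05.03.02.01. Scheduled 36%. Javaros agreement on 05.02.01: 05.03.02.01 not covered. → 36%.
Line B: non-alloy steel → 05.03; in bars → 05.03.04; cold-drawn → 05.03.04.02. Scheduled 33%. No special measure applies. → 33%.
Line C: non-alloy steel → 05.03; tubes → 05.03.02; cold-drawn → 05.03.02.02. Scheduled 12%. No special measure applies. → 12%.
Line D: non-alloy steel → 05.03; flat-rolled → 05.03.03; hot-rolled → 05.03.03.01. Scheduled 20%. Umbrial agreement on 05.03: RVC < 35%. → 20%.
Sum: 36% + 33% + 12% + 20% = 101%.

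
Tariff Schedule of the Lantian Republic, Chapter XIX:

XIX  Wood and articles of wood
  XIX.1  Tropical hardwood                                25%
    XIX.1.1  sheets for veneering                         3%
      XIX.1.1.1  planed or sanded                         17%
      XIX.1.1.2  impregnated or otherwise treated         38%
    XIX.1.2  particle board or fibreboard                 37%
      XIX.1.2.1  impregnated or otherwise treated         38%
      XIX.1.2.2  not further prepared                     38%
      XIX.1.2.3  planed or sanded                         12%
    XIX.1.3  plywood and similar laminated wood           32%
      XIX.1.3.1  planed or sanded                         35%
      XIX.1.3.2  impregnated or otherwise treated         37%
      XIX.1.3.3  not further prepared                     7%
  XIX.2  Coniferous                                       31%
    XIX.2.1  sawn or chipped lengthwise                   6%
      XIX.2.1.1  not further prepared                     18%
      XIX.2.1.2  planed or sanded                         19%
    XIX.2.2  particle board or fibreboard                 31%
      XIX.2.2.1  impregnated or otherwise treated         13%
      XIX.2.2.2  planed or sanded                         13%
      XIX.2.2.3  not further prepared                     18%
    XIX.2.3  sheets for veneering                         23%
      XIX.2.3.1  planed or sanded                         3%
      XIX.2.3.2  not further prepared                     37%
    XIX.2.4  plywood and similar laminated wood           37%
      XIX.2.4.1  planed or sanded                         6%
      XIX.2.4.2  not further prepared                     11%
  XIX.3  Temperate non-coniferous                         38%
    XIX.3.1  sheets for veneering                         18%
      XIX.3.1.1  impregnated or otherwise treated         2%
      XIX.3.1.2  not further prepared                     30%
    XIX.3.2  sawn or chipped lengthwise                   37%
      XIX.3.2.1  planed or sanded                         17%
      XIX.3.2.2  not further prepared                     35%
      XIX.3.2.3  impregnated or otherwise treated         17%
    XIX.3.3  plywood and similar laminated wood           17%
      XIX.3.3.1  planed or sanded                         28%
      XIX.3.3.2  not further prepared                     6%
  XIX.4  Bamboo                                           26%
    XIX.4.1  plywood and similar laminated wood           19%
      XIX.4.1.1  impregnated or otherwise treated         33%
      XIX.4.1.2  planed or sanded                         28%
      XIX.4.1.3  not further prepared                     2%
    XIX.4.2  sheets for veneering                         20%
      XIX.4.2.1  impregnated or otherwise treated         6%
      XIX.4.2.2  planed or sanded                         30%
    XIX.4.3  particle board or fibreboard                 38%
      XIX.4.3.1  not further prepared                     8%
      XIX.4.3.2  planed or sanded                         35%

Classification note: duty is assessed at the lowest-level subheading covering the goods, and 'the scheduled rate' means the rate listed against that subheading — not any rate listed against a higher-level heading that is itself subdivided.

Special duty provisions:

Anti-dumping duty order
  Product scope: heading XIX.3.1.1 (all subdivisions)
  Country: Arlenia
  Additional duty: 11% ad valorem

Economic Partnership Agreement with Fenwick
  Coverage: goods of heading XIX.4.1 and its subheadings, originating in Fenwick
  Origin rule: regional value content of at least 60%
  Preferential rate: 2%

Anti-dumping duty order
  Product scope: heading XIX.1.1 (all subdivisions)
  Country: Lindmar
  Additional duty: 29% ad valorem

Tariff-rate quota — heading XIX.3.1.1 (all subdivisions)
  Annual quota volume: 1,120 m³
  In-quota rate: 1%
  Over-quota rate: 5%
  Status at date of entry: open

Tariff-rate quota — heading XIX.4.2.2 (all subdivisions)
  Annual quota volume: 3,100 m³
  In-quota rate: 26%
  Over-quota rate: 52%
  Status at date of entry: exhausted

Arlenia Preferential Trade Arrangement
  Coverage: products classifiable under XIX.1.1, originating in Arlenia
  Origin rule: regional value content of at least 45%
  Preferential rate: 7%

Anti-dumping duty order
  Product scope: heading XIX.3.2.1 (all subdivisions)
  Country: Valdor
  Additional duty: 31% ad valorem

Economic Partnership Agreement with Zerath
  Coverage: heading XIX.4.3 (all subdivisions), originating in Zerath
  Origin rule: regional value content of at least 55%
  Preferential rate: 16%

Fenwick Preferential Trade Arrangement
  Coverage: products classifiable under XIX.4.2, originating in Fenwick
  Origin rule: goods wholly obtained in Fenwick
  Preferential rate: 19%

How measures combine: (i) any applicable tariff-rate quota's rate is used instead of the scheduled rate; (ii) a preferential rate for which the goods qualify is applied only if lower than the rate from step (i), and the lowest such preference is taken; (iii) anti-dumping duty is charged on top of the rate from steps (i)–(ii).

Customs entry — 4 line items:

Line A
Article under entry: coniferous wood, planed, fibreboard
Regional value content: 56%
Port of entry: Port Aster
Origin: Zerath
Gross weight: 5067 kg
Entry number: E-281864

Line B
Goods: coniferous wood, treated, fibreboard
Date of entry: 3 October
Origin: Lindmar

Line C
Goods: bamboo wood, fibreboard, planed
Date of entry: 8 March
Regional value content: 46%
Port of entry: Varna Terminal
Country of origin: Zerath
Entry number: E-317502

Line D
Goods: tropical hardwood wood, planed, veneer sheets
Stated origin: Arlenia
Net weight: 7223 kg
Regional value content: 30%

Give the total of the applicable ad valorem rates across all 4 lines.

78%

Line A: coniferous → XIX.2; fibreboard → XIX.2.2; planed → XIX.2.2.2. Scheduled 13%. Zerath agreement on XIX.4.3: XIX.2.2.2 not covered. → 13%.
Line B: coniferous → XIX.2; fibreboard → XIX.2.2; treated → XIX.2.2.1. Scheduled 13%. No special measure applies. → 13%.
Line C: bamboo → XIX.4; fibreboard → XIX.4.3; planed → XIX.4.3.2. Scheduled 35%. Zerath agreement on XIX.4.3: RVC < 55%. → 35%.
Line D: tropical hardwood → XIX.1; veneer sheets → XIX.1.1; planed → XIX.1.1.1. Scheduled 17%. Arlenia agreement on XIX.1.1: RVC < 45%. → 17%.
Sum: 13% + 13% + 35% + 17% = 78%.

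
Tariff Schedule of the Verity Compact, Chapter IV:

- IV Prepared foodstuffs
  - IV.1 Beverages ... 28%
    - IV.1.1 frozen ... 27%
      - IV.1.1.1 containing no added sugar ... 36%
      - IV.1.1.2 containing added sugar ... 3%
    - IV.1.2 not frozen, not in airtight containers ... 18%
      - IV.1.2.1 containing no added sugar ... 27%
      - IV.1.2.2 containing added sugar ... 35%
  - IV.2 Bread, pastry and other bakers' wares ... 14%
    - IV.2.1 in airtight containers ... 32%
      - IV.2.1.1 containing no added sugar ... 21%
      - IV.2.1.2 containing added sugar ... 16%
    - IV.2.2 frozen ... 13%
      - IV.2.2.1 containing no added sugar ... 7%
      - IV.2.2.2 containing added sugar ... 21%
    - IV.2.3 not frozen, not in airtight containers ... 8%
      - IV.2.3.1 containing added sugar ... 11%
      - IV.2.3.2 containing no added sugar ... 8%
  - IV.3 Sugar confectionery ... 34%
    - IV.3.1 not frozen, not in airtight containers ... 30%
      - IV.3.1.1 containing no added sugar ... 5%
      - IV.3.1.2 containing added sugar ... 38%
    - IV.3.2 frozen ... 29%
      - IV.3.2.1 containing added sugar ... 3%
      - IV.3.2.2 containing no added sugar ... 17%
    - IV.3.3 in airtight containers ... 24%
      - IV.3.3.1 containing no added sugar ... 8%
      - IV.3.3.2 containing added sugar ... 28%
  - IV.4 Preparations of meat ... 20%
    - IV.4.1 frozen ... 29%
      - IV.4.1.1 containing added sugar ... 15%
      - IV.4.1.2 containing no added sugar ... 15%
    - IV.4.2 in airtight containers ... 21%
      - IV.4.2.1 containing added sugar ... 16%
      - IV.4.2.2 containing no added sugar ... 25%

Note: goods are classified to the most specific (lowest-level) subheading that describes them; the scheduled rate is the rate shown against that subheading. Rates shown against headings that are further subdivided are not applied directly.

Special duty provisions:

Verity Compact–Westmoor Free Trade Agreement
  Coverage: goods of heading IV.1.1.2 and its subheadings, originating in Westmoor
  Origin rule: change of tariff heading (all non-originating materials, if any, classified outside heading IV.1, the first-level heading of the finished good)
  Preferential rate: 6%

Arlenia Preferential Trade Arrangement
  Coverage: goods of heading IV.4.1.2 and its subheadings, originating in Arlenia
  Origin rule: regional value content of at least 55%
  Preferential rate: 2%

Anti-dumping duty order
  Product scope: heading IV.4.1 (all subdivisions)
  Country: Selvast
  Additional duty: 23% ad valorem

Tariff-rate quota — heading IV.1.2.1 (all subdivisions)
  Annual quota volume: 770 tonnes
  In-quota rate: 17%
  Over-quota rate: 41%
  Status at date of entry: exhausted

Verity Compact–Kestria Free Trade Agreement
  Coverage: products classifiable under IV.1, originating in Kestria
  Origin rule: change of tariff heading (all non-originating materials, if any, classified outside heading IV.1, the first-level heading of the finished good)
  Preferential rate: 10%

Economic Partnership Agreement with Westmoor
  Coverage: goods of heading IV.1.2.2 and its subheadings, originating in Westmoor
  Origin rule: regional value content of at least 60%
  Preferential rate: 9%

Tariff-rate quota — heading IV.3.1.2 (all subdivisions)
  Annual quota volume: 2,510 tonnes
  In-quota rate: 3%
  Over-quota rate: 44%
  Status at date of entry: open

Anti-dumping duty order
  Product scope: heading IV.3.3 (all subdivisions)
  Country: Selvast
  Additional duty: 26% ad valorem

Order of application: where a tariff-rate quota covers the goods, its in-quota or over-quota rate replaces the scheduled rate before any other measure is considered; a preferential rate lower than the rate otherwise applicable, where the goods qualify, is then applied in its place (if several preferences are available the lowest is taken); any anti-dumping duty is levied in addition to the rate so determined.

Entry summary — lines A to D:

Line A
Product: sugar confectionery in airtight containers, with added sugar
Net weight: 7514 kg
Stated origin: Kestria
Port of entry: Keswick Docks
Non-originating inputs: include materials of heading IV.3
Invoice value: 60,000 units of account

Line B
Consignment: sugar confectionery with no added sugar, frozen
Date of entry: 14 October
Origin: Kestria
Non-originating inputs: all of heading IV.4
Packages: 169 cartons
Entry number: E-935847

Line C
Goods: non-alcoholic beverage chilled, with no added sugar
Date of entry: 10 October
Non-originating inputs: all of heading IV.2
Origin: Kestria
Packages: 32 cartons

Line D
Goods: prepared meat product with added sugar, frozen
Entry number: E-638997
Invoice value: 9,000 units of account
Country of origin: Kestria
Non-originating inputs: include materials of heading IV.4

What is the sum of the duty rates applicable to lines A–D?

Line A: sugar confectionery → IV.3; in airtight containers → IV.3.3; with added sugar → IV.3.3.2. Scheduled 28%. Kestria agreement on IV.1: IV.3.3.2 not covered. → 28%.
Line B: sugar confectionery → IV.3; frozen → IV.3.2; with no added sugar → IV.3.2.2. Scheduled 17%. Kestria agreement on IV.1: IV.3.2.2 not covered. → 17%.
Line C: non-alcoholic beverage → IV.1; chilled → IV.1.2; with no added sugar → IV.1.2.1. Scheduled 27%. quota on IV.1.2.1 exhausted → over-quota 41%; Kestria agreement on IV.1: CTH met → 10% available; preferential 10%. → 10%.
Line D: prepared meat product → IV.4; frozen → IV.4.1; with added sugar → IV.4.1.1. Scheduled 15%. Kestria agreement on IV.1: IV.4.1.1 not covered. → 15%.
Sum: 28% + 17% + 10% + 15% = 70%.

70%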